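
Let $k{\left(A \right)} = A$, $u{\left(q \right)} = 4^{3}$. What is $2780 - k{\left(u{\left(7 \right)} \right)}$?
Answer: $2716$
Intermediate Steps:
$u{\left(q \right)} = 64$
$2780 - k{\left(u{\left(7 \right)} \right)} = 2780 - 64 = 2716$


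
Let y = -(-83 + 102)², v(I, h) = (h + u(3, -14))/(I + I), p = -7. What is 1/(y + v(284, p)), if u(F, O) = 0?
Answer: -568/205055 ≈ -0.0027700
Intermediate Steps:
v(I, h) = h/(2*I) (v(I, h) = (h + 0)/(I + I) = h/((2*I)) = h*(1/(2*I)) = h/(2*I))
y = -361 (y = -1*19² = -1*361 = -361)
1/(y + v(284, p)) = 1/(-361 + (½)*(-7)/284) = 1/(-361 + (½)*(-7)*(1/284)) = 1/(-361 - 7/568) = 1/(-205055/568) = -568/205055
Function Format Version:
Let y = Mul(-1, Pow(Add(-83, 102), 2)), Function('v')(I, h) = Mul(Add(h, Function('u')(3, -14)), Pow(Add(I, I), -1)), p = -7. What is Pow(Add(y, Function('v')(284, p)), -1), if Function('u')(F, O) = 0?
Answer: Rational(-568, 205055) ≈ -0.0027700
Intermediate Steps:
Function('v')(I, h) = Mul(Rational(1, 2), h, Pow(I, -1)) (Function('v')(I, h) = Mul(Add(h, 0), Pow(Add(I, I), -1)) = Mul(h, Pow(Mul(2, I), -1)) = Mul(h, Mul(Rational(1, 2), Pow(I, -1))) = Mul(Rational(1, 2), h, Pow(I, -1)))
y = -361 (y = Mul(-1, Pow(19, 2)) = Mul(-1, 361) = -361)
Pow(Add(y, Function('v')(284, p)), -1) = Pow(Add(-361, Mul(Rational(1, 2), -7, Pow(284, -1))), -1) = Pow(Add(-361, Mul(Rational(1, 2), -7, Rational(1, 284))), -1) = Pow(Add(-361, Rational(-7, 568)), -1) = Pow(Rational(-205055, 568), -1) = Rational(-568, 205055)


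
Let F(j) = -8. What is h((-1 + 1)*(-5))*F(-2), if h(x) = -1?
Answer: 8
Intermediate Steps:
h((-1 + 1)*(-5))*F(-2) = -1*(-8) = 8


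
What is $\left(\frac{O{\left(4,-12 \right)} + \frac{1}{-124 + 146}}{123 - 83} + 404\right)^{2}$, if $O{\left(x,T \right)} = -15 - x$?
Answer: $\frac{126098140609}{774400} \approx 1.6283 \cdot 10^{5}$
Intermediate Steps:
$\left(\frac{O{\left(4,-12 \right)} + \frac{1}{-124 + 146}}{123 - 83} + 404\right)^{2} = \left(\frac{\left(-15 - 4\right) + \frac{1}{-124 + 146}}{123 - 83} + 404\right)^{2} = \left(\frac{\left(-15 - 4\right) + \frac{1}{22}}{40} + 404\right)^{2} = \left(\left(-19 + \frac{1}{22}\right) \frac{1}{40} + 404\right)^{2} = \left(\left(- \frac{417}{22}\right) \frac{1}{40} + 404\right)^{2} = \left(- \frac{417}{880} + 404\right)^{2} = \left(\frac{355103}{880}\right)^{2} = \frac{126098140609}{774400}$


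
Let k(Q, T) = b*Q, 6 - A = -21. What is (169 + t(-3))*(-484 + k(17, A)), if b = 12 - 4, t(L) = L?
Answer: -57768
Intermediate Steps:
A = 27 (A = 6 - 1*(-21) = 6 + 21 = 27)
b = 8
k(Q, T) = 8*Q
(169 + t(-3))*(-484 + k(17, A)) = (169 - 3)*(-484 + 8*17) = 166*(-484 + 136) = 166*(-348) = -57768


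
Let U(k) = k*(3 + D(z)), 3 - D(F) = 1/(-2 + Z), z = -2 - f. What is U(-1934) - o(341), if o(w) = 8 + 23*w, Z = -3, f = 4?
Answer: -99209/5 ≈ -19842.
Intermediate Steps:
z = -6 (z = -2 - 1*4 = -2 - 4 = -6)
D(F) = 16/5 (D(F) = 3 - 1/(-2 - 3) = 3 - 1/(-5) = 3 - 1*(-⅕) = 3 + ⅕ = 16/5)
U(k) = 31*k/5 (U(k) = k*(3 + 16/5) = k*(31/5) = 31*k/5)
U(-1934) - o(341) = (31/5)*(-1934) - (8 + 23*341) = -59954/5 - (8 + 7843) = -59954/5 - 1*7851 = -59954/5 - 7851 = -99209/5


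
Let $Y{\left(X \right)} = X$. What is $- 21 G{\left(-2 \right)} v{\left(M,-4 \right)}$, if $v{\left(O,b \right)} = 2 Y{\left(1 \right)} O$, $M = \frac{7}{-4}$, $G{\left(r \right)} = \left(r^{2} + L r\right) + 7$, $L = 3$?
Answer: $\frac{735}{2} \approx 367.5$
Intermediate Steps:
$G{\left(r \right)} = 7 + r^{2} + 3 r$ ($G{\left(r \right)} = \left(r^{2} + 3 r\right) + 7 = 7 + r^{2} + 3 r$)
$M = - \frac{7}{4}$ ($M = 7 \left(- \frac{1}{4}\right) = - \frac{7}{4} \approx -1.75$)
$v{\left(O,b \right)} = 2 O$ ($v{\left(O,b \right)} = 2 \cdot 1 O = 2 O$)
$- 21 G{\left(-2 \right)} v{\left(M,-4 \right)} = - 21 \left(7 + \left(-2\right)^{2} + 3 \left(-2\right)\right) 2 \left(- \frac{7}{4}\right) = - 21 \left(7 + 4 - 6\right) \left(- \frac{7}{2}\right) = \left(-21\right) 5 \left(- \frac{7}{2}\right) = \left(-105\right) \left(- \frac{7}{2}\right) = \frac{735}{2}$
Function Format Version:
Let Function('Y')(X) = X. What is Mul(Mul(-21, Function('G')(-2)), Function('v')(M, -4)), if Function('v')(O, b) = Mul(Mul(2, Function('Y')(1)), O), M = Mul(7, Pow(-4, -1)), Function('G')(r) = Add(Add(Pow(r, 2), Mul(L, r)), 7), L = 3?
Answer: Rational(735, 2) ≈ 367.50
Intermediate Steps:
Function('G')(r) = Add(7, Pow(r, 2), Mul(3, r)) (Function('G')(r) = Add(Add(Pow(r, 2), Mul(3, r)), 7) = Add(7, Pow(r, 2), Mul(3, r)))
M = Rational(-7, 4) (M = Mul(7, Rational(-1, 4)) = Rational(-7, 4) ≈ -1.7500)
Function('v')(O, b) = Mul(2, O) (Function('v')(O, b) = Mul(Mul(2, 1), O) = Mul(2, O))
Mul(Mul(-21, Function('G')(-2)), Function('v')(M, -4)) = Mul(Mul(-21, Add(7, Pow(-2, 2), Mul(3, -2))), Mul(2, Rational(-7, 4))) = Mul(Mul(-21, Add(7, 4, -6)), Rational(-7, 2)) = Mul(Mul(-21, 5), Rational(-7, 2)) = Mul(-105, Rational(-7, 2)) = Rational(735, 2)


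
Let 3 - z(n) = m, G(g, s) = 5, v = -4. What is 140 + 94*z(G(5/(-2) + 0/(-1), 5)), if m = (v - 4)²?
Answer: -5594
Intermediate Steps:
m = 64 (m = (-4 - 4)² = (-8)² = 64)
z(n) = -61 (z(n) = 3 - 1*64 = 3 - 64 = -61)
140 + 94*z(G(5/(-2) + 0/(-1), 5)) = 140 + 94*(-61) = 140 - 5734 = -5594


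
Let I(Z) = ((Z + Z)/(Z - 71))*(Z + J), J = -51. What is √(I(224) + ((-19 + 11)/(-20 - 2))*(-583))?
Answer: 2*√191539/51 ≈ 17.163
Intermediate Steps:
I(Z) = 2*Z*(-51 + Z)/(-71 + Z) (I(Z) = ((Z + Z)/(Z - 71))*(Z - 51) = ((2*Z)/(-71 + Z))*(-51 + Z) = (2*Z/(-71 + Z))*(-51 + Z) = 2*Z*(-51 + Z)/(-71 + Z))
√(I(224) + ((-19 + 11)/(-20 - 2))*(-583)) = √(2*224*(-51 + 224)/(-71 + 224) + ((-19 + 11)/(-20 - 2))*(-583)) = √(2*224*173/153 - 8/(-22)*(-583)) = √(2*224*(1/153)*173 - 8*(-1/22)*(-583)) = √(77504/153 + (4/11)*(-583)) = √(77504/153 - 212) = √(45068/153) = 2*√191539/51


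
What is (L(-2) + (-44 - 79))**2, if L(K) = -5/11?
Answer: 1844164/121 ≈ 15241.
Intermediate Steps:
L(K) = -5/11 (L(K) = -5*1/11 = -5/11)
(L(-2) + (-44 - 79))**2 = (-5/11 + (-44 - 79))**2 = (-5/11 - 123)**2 = (-1358/11)**2 = 1844164/121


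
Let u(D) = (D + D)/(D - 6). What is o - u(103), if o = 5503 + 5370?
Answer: 1054475/97 ≈ 10871.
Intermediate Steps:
u(D) = 2*D/(-6 + D) (u(D) = (2*D)/(-6 + D) = 2*D/(-6 + D))
o = 10873
o - u(103) = 10873 - 2*103/(-6 + 103) = 10873 - 2*103/97 = 10873 - 1*206/97 = 10873 - 206/97 = 1054475/97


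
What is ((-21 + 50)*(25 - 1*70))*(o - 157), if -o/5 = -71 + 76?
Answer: 237510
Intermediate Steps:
o = -25 (o = -5*(-71 + 76) = -5*5 = -25)
((-21 + 50)*(25 - 1*70))*(o - 157) = ((-21 + 50)*(25 - 1*70))*(-25 - 157) = (29*(25 - 70))*(-182) = (29*(-45))*(-182) = -1305*(-182) = 237510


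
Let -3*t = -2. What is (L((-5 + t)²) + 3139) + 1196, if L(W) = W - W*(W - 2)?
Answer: 327137/81 ≈ 4038.7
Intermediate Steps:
t = ⅔ (t = -⅓*(-2) = ⅔ ≈ 0.66667)
L(W) = W - W*(-2 + W)
(L((-5 + t)²) + 3139) + 1196 = ((-5 + ⅔)²*(3 - (-5 + ⅔)²) + 3139) + 1196 = ((-13/3)²*(3 - (-13/3)²) + 3139) + 1196 = (169*(3 - 1*169/9)/9 + 3139) + 1196 = (169*(3 - 169/9)/9 + 3139) + 1196 = ((169/9)*(-142/9) + 3139) + 1196 = (-23998/81 + 3139) + 1196 = 230261/81 + 1196 = 327137/81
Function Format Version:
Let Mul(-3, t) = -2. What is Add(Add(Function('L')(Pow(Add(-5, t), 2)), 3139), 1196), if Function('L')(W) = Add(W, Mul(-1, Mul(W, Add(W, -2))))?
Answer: Rational(327137, 81) ≈ 4038.7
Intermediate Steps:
t = Rational(2, 3) (t = Mul(Rational(-1, 3), -2) = Rational(2, 3) ≈ 0.66667)
Function('L')(W) = Add(W, Mul(-1, W, Add(-2, W))) (Function('L')(W) = Add(W, Mul(-1, Mul(W, Add(-2, W)))) = Add(W, Mul(-1, W, Add(-2, W))))
Add(Add(Function('L')(Pow(Add(-5, t), 2)), 3139), 1196) = Add(Add(Mul(Pow(Add(-5, Rational(2, 3)), 2), Add(3, Mul(-1, Pow(Add(-5, Rational(2, 3)), 2)))), 3139), 1196) = Add(Add(Mul(Pow(Rational(-13, 3), 2), Add(3, Mul(-1, Pow(Rational(-13, 3), 2)))), 3139), 1196) = Add(Add(Mul(Rational(169, 9), Add(3, Mul(-1, Rational(169, 9)))), 3139), 1196) = Add(Add(Mul(Rational(169, 9), Add(3, Rational(-169, 9))), 3139), 1196) = Add(Add(Mul(Rational(169, 9), Rational(-142, 9)), 3139), 1196) = Add(Add(Rational(-23998, 81), 3139), 1196) = Add(Rational(230261, 81), 1196) = Rational(327137, 81)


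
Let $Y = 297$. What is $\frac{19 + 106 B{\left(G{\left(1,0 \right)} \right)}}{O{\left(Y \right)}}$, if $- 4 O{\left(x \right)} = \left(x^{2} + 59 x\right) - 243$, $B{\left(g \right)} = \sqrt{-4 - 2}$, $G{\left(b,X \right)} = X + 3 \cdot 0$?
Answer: $- \frac{76}{105489} - \frac{424 i \sqrt{6}}{105489} \approx -0.00072045 - 0.0098454 i$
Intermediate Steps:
$G{\left(b,X \right)} = X$ ($G{\left(b,X \right)} = X + 0 = X$)
$B{\left(g \right)} = i \sqrt{6}$ ($B{\left(g \right)} = \sqrt{-6} = i \sqrt{6}$)
$O{\left(x \right)} = \frac{243}{4} - \frac{59 x}{4} - \frac{x^{2}}{4}$ ($O{\left(x \right)} = - \frac{\left(x^{2} + 59 x\right) - 243}{4} = - \frac{-243 + x^{2} + 59 x}{4} = \frac{243}{4} - \frac{59 x}{4} - \frac{x^{2}}{4}$)
$\frac{19 + 106 B{\left(G{\left(1,0 \right)} \right)}}{O{\left(Y \right)}} = \frac{19 + 106 i \sqrt{6}}{\frac{243}{4} - \frac{17523}{4} - \frac{297^{2}}{4}} = \frac{19 + 106 i \sqrt{6}}{\frac{243}{4} - \frac{17523}{4} - \frac{88209}{4}} = \frac{19 + 106 i \sqrt{6}}{- \frac{105489}{4}} = \left(19 + 106 i \sqrt{6}\right) \left(- \frac{4}{105489}\right) = - \frac{76}{105489} - \frac{424 i \sqrt{6}}{105489}$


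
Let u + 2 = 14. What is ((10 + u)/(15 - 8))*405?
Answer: 8910/7 ≈ 1272.9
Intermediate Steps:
u = 12 (u = -2 + 14 = 12)
((10 + u)/(15 - 8))*405 = ((10 + 12)/(15 - 8))*405 = (22/7)*405 = 8910/7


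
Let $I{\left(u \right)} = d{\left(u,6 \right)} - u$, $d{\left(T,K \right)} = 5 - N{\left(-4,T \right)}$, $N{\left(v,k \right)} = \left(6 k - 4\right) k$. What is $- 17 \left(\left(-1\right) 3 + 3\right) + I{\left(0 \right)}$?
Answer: $5$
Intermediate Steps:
$N{\left(v,k \right)} = k \left(-4 + 6 k\right)$ ($N{\left(v,k \right)} = \left(-4 + 6 k\right) k = k \left(-4 + 6 k\right)$)
$d{\left(T,K \right)} = 5 - 2 T \left(-2 + 3 T\right)$
$I{\left(u \right)} = 5 - u - 2 u \left(-2 + 3 u\right)$ ($I{\left(u \right)} = \left(5 - 2 u \left(-2 + 3 u\right)\right) - u = 5 - u - 2 u \left(-2 + 3 u\right)$)
$- 17 \left(\left(-1\right) 3 + 3\right) + I{\left(0 \right)} = - 17 \left(\left(-1\right) 3 + 3\right) + \left(5 - 6 \cdot 0^{2} + 3 \cdot 0\right) = - 17 \left(-3 + 3\right) + \left(5 - 0 + 0\right) = \left(-17\right) 0 + \left(5 + 0 + 0\right) = 0 + 5 = 5$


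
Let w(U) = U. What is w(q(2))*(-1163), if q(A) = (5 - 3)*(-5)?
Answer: 11630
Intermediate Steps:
q(A) = -10 (q(A) = 2*(-5) = -10)
w(q(2))*(-1163) = -10*(-1163) = 11630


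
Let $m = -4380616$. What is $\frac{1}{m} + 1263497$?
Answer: $\frac{5534895174151}{4380616} \approx 1.2635 \cdot 10^{6}$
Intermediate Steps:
$\frac{1}{m} + 1263497 = \frac{1}{-4380616} + 1263497 = - \frac{1}{4380616} + 1263497 = \frac{5534895174151}{4380616}$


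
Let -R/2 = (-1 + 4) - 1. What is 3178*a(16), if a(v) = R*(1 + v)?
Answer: -216104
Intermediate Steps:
R = -4 (R = -2*((-1 + 4) - 1) = -2*(3 - 1) = -2*2 = -4)
a(v) = -4 - 4*v (a(v) = -4*(1 + v) = -4 - 4*v)
3178*a(16) = 3178*(-4 - 4*16) = 3178*(-4 - 64) = 3178*(-68) = -216104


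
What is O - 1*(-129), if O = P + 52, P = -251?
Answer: -70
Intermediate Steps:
O = -199 (O = -251 + 52 = -199)
O - 1*(-129) = -199 - 1*(-129) = -199 + 129 = -70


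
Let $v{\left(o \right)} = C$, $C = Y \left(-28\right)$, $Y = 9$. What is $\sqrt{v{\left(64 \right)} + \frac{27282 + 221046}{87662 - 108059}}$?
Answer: $\frac{22 i \sqrt{25231089}}{6799} \approx 16.253 i$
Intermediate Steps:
$C = -252$ ($C = 9 \left(-28\right) = -252$)
$v{\left(o \right)} = -252$
$\sqrt{v{\left(64 \right)} + \frac{27282 + 221046}{87662 - 108059}} = \sqrt{-252 + \frac{27282 + 221046}{87662 - 108059}} = \sqrt{-252 + \frac{248328}{-20397}} = \sqrt{-252 + 248328 \left(- \frac{1}{20397}\right)} = \sqrt{-252 - \frac{82776}{6799}} = \sqrt{- \frac{1796124}{6799}} = \frac{22 i \sqrt{25231089}}{6799}$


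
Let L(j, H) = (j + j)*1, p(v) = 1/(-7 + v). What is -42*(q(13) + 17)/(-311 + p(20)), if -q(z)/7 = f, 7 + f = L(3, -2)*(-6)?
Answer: 86814/2021 ≈ 42.956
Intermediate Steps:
L(j, H) = 2*j (L(j, H) = (2*j)*1 = 2*j)
f = -43 (f = -7 + (2*3)*(-6) = -7 + 6*(-6) = -7 - 36 = -43)
q(z) = 301 (q(z) = -7*(-43) = 301)
-42*(q(13) + 17)/(-311 + p(20)) = -42*(301 + 17)/(-311 + 1/(-7 + 20)) = -13356/(-311 + 1/13) = -13356/(-4042/13) = -13356*(-13)/4042 = -42*(-2067/2021) = 86814/2021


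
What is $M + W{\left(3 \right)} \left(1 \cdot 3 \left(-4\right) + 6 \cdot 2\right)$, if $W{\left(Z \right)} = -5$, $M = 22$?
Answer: $22$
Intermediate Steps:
$M + W{\left(3 \right)} \left(1 \cdot 3 \left(-4\right) + 6 \cdot 2\right) = 22 - 5 \left(1 \cdot 3 \left(-4\right) + 6 \cdot 2\right) = 22 - 5 \left(3 \left(-4\right) + 12\right) = 22 - 5 \left(-12 + 12\right) = 22 - 0 = 22 + 0 = 22$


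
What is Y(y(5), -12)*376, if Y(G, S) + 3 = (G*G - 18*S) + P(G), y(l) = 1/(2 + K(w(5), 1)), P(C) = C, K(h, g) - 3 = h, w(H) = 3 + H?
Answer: 13540136/169 ≈ 80119.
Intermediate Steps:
K(h, g) = 3 + h
y(l) = 1/13 (y(l) = 1/(2 + (3 + (3 + 5))) = 1/(2 + (3 + 8)) = 1/(2 + 11) = 1/13)
Y(G, S) = -3 + G + G**2 - 18*S (Y(G, S) = -3 + ((G*G - 18*S) + G) = -3 + ((G**2 - 18*S) + G) = -3 + (G + G**2 - 18*S) = -3 + G + G**2 - 18*S)
Y(y(5), -12)*376 = (-3 + 1/13 + (1/13)**2 - 18*(-12))*376 = (-3 + 1/13 + 1/169 + 216)*376 = (36011/169)*376 = 13540136/169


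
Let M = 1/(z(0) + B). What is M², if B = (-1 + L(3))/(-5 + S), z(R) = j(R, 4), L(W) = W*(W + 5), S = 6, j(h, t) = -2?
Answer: 1/441 ≈ 0.0022676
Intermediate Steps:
L(W) = W*(5 + W)
z(R) = -2
B = 23 (B = (-1 + 3*(5 + 3))/(-5 + 6) = (-1 + 3*8)/1 = (-1 + 24)*1 = 23*1 = 23)
M = 1/21 (M = 1/(-2 + 23) = 1/21 ≈ 0.047619)
M² = (1/21)² = 1/441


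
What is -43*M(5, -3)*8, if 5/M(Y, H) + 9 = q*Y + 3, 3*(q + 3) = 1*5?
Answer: 2580/19 ≈ 135.79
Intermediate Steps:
q = -4/3 (q = -3 + (1*5)/3 = -3 + (⅓)*5 = -3 + 5/3 = -4/3 ≈ -1.3333)
M(Y, H) = 5/(-6 - 4*Y/3) (M(Y, H) = 5/(-9 + (-4*Y/3 + 3)) = 5/(-9 + (3 - 4*Y/3)) = 5/(-6 - 4*Y/3))
-43*M(5, -3)*8 = -645/(2*(-9 - 2*5))*8 = -645/(2*(-9 - 10))*8 = -645/(2*(-19))*8 = -645*(-1)/(2*19)*8 = -43*(-15/38)*8 = (645/38)*8 = 2580/19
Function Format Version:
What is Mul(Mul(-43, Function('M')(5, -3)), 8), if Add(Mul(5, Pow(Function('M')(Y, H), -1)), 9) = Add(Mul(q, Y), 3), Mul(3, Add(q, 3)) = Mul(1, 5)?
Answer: Rational(2580, 19) ≈ 135.79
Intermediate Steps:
q = Rational(-4, 3) (q = Add(-3, Mul(Rational(1, 3), Mul(1, 5))) = Add(-3, Mul(Rational(1, 3), 5)) = Add(-3, Rational(5, 3)) = Rational(-4, 3) ≈ -1.3333)
Function('M')(Y, H) = Mul(5, Pow(Add(-6, Mul(Rational(-4, 3), Y)), -1)) (Function('M')(Y, H) = Mul(5, Pow(Add(-9, Add(Mul(Rational(-4, 3), Y), 3)), -1)) = Mul(5, Pow(Add(-9, Add(3, Mul(Rational(-4, 3), Y))), -1)) = Mul(5, Pow(Add(-6, Mul(Rational(-4, 3), Y)), -1)))
Mul(Mul(-43, Function('M')(5, -3)), 8) = Mul(Mul(-43, Mul(Rational(15, 2), Pow(Add(-9, Mul(-2, 5)), -1))), 8) = Mul(Mul(-43, Mul(Rational(15, 2), Pow(Add(-9, -10), -1))), 8) = Mul(Mul(-43, Mul(Rational(15, 2), Pow(-19, -1))), 8) = Mul(Mul(-43, Mul(Rational(15, 2), Rational(-1, 19))), 8) = Mul(Mul(-43, Rational(-15, 38)), 8) = Mul(Rational(645, 38), 8) = Rational(2580, 19)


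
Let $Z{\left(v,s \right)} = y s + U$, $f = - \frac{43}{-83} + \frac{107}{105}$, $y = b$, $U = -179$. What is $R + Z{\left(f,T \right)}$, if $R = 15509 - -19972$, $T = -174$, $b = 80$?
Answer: $21382$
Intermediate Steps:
$y = 80$
$f = \frac{13396}{8715}$ ($f = \left(-43\right) \left(- \frac{1}{83}\right) + 107 \cdot \frac{1}{105} = \frac{43}{83} + \frac{107}{105} = \frac{13396}{8715} \approx 1.5371$)
$Z{\left(v,s \right)} = -179 + 80 s$ ($Z{\left(v,s \right)} = 80 s - 179 = -179 + 80 s$)
$R = 35481$ ($R = 15509 + 19972 = 35481$)
$R + Z{\left(f,T \right)} = 35481 + \left(-179 + 80 \left(-174\right)\right) = 35481 - 14099 = 21382$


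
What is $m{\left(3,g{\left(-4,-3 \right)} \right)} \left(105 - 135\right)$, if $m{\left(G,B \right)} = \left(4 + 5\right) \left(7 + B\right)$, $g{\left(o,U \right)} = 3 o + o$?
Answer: $2430$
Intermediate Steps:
$g{\left(o,U \right)} = 4 o$
$m{\left(G,B \right)} = 63 + 9 B$ ($m{\left(G,B \right)} = 9 \left(7 + B\right) = 63 + 9 B$)
$m{\left(3,g{\left(-4,-3 \right)} \right)} \left(105 - 135\right) = \left(63 + 9 \cdot 4 \left(-4\right)\right) \left(105 - 135\right) = \left(63 + 9 \left(-16\right)\right) \left(-30\right) = \left(63 - 144\right) \left(-30\right) = \left(-81\right) \left(-30\right) = 2430$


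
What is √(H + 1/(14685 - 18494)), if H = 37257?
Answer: 2*√135135618202/3809 ≈ 193.02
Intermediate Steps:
√(H + 1/(14685 - 18494)) = √(37257 + 1/(14685 - 18494)) = √(37257 + 1/(-3809)) = √(37257 - 1/3809) = √(141911912/3809) = 2*√135135618202/3809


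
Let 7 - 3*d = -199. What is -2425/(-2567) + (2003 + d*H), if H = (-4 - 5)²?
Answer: 19421780/2567 ≈ 7565.9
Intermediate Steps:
H = 81 (H = (-9)² = 81)
d = 206/3 (d = 7/3 - ⅓*(-199) = 7/3 + 199/3 = 206/3 ≈ 68.667)
-2425/(-2567) + (2003 + d*H) = -2425/(-2567) + (2003 + (206/3)*81) = -2425*(-1/2567) + (2003 + 5562) = 2425/2567 + 7565 = 19421780/2567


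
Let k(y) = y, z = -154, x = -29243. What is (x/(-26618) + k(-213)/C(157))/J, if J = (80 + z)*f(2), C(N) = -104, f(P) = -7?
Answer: 4355453/716982448 ≈ 0.0060747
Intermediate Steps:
J = 518 (J = (80 - 154)*(-7) = -74*(-7) = 518)
(x/(-26618) + k(-213)/C(157))/J = (-29243/(-26618) - 213/(-104))/518 = (-29243*(-1/26618) - 213*(-1/104))*(1/518) = (29243/26618 + 213/104)*(1/518) = (4355453/1384136)*(1/518) = 4355453/716982448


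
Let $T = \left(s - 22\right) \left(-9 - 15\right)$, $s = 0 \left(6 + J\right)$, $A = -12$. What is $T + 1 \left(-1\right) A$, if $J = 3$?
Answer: $540$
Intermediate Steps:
$s = 0$ ($s = 0 \left(6 + 3\right) = 0 \cdot 9 = 0$)
$T = 528$ ($T = \left(0 - 22\right) \left(-9 - 15\right) = - 22 \left(-9 - 15\right) = \left(-22\right) \left(-24\right) = 528$)
$T + 1 \left(-1\right) A = 528 + 1 \left(-1\right) \left(-12\right) = 528 - -12 = 528 + 12 = 540$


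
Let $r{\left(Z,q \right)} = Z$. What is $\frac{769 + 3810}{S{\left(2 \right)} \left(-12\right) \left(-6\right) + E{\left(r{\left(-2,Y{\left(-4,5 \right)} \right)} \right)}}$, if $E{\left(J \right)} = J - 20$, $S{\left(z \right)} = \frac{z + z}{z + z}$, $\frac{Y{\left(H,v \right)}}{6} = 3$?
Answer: $\frac{4579}{50} \approx 91.58$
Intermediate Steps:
$Y{\left(H,v \right)} = 18$ ($Y{\left(H,v \right)} = 6 \cdot 3 = 18$)
$S{\left(z \right)} = 1$ ($S{\left(z \right)} = \frac{2 z}{2 z} = 2 z \frac{1}{2 z} = 1$)
$E{\left(J \right)} = -20 + J$
$\frac{769 + 3810}{S{\left(2 \right)} \left(-12\right) \left(-6\right) + E{\left(r{\left(-2,Y{\left(-4,5 \right)} \right)} \right)}} = \frac{769 + 3810}{1 \left(-12\right) \left(-6\right) - 22} = \frac{4579}{\left(-12\right) \left(-6\right) - 22} = \frac{4579}{72 - 22} = \frac{4579}{50}$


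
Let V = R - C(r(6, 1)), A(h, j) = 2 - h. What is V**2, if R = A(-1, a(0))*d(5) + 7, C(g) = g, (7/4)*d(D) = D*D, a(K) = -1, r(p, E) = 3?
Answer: 107584/49 ≈ 2195.6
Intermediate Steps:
d(D) = 4*D**2/7 (d(D) = 4*(D*D)/7 = 4*D**2/7)
R = 349/7 (R = (2 - 1*(-1))*((4/7)*5**2) + 7 = (2 + 1)*((4/7)*25) + 7 = 3*(100/7) + 7 = 300/7 + 7 = 349/7 ≈ 49.857)
V = 328/7 (V = 349/7 - 1*3 = 349/7 - 3 = 328/7 ≈ 46.857)
V**2 = (328/7)**2 = 107584/49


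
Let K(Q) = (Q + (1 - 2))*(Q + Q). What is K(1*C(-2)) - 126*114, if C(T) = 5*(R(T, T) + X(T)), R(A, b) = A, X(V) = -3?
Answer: -13064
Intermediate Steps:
C(T) = -15 + 5*T (C(T) = 5*(T - 3) = 5*(-3 + T) = -15 + 5*T)
K(Q) = 2*Q*(-1 + Q) (K(Q) = (Q - 1)*(2*Q) = (-1 + Q)*(2*Q) = 2*Q*(-1 + Q))
K(1*C(-2)) - 126*114 = 2*(1*(-15 + 5*(-2)))*(-1 + 1*(-15 + 5*(-2))) - 126*114 = 2*(1*(-15 - 10))*(-1 + 1*(-15 - 10)) - 14364 = 2*(1*(-25))*(-1 + 1*(-25)) - 14364 = 2*(-25)*(-1 - 25) - 14364 = 2*(-25)*(-26) - 14364 = 1300 - 14364 = -13064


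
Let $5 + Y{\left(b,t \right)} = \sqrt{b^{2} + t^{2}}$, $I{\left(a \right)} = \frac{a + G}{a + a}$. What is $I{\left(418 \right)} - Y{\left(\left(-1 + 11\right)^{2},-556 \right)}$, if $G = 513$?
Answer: $\frac{269}{44} - 4 \sqrt{19946} \approx -558.81$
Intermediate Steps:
$I{\left(a \right)} = \frac{513 + a}{2 a}$ ($I{\left(a \right)} = \frac{a + 513}{a + a} = \frac{513 + a}{2 a}$)
$Y{\left(b,t \right)} = -5 + \sqrt{b^{2} + t^{2}}$
$I{\left(418 \right)} - Y{\left(\left(-1 + 11\right)^{2},-556 \right)} = \frac{513 + 418}{2 \cdot 418} - \left(-5 + \sqrt{\left(\left(-1 + 11\right)^{2}\right)^{2} + \left(-556\right)^{2}}\right) = \frac{1}{2} \cdot \frac{1}{418} \cdot 931 - \left(-5 + \sqrt{\left(10^{2}\right)^{2} + 309136}\right) = \frac{49}{44} - \left(-5 + \sqrt{100^{2} + 309136}\right) = \frac{49}{44} - \left(-5 + \sqrt{10000 + 309136}\right) = \frac{49}{44} - \left(-5 + \sqrt{319136}\right) = \frac{49}{44} - \left(-5 + 4 \sqrt{19946}\right) = \frac{49}{44} + \left(5 - 4 \sqrt{19946}\right) = \frac{269}{44} - 4 \sqrt{19946}$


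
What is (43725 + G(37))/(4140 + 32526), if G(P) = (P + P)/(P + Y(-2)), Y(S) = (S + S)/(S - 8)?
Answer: 1168135/979506 ≈ 1.1926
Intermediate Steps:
Y(S) = 2*S/(-8 + S) (Y(S) = (2*S)/(-8 + S) = 2*S/(-8 + S))
G(P) = 2*P/(⅖ + P) (G(P) = (P + P)/(P + 2*(-2)/(-8 - 2)) = (2*P)/(P + 2*(-2)/(-10)) = (2*P)/(P + 2*(-2)*(-⅒)) = (2*P)/(P + ⅖) = (2*P)/(⅖ + P) = 2*P/(⅖ + P))
(43725 + G(37))/(4140 + 32526) = (43725 + 10*37/(2 + 5*37))/(4140 + 32526) = (43725 + 10*37/(2 + 185))/36666 = (43725 + 10*37/187)*(1/36666) = (43725 + 10*37*(1/187))*(1/36666) = (43725 + 370/187)*(1/36666) = (8176945/187)*(1/36666) = 1168135/979506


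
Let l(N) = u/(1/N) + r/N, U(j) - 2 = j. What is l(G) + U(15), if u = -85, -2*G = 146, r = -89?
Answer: 454295/73 ≈ 6223.2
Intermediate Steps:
G = -73 (G = -1/2*146 = -73)
U(j) = 2 + j
l(N) = -89/N - 85*N (l(N) = -85*N - 89/N = -89/N - 85*N)
l(G) + U(15) = (-89/(-73) - 85*(-73)) + (2 + 15) = (-89*(-1/73) + 6205) + 17 = (89/73 + 6205) + 17 = 453054/73 + 17 = 454295/73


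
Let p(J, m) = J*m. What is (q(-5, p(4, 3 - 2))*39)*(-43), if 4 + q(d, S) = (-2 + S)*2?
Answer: 0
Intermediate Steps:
q(d, S) = -8 + 2*S (q(d, S) = -4 + (-2 + S)*2 = -4 + (-4 + 2*S) = -8 + 2*S)
(q(-5, p(4, 3 - 2))*39)*(-43) = ((-8 + 2*(4*(3 - 2)))*39)*(-43) = ((-8 + 2*(4*1))*39)*(-43) = ((-8 + 2*4)*39)*(-43) = ((-8 + 8)*39)*(-43) = (0*39)*(-43) = 0*(-43) = 0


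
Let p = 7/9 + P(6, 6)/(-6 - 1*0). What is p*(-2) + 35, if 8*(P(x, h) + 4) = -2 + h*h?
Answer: 1207/36 ≈ 33.528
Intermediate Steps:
P(x, h) = -17/4 + h²/8 (P(x, h) = -4 + (-2 + h*h)/8 = -4 + (-2 + h²)/8 = -4 + (-¼ + h²/8) = -17/4 + h²/8)
p = 53/72 (p = 7/9 + (-17/4 + (⅛)*6²)/(-6 - 1*0) = 7*(⅑) + (-17/4 + (⅛)*36)/(-6 + 0) = 7/9 + (-17/4 + 9/2)/(-6) = 7/9 + (¼)*(-⅙) = 7/9 - 1/24 = 53/72 ≈ 0.73611)
p*(-2) + 35 = (53/72)*(-2) + 35 = -53/36 + 35 = 1207/36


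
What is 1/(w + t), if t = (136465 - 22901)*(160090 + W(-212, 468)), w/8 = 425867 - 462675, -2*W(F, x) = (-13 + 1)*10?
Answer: 1/18186980136 ≈ 5.4984e-11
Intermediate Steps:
W(F, x) = 60 (W(F, x) = -(-13 + 1)*10/2 = -(-6)*10 = -1/2*(-120) = 60)
w = -294464 (w = 8*(425867 - 462675) = 8*(-36808) = -294464)
t = 18187274600 (t = (136465 - 22901)*(160090 + 60) = 113564*160150 = 18187274600)
1/(w + t) = 1/(-294464 + 18187274600) = 1/18186980136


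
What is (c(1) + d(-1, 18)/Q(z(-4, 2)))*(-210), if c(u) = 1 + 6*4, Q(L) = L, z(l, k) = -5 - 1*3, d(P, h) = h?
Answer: -9555/2 ≈ -4777.5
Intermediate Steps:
z(l, k) = -8 (z(l, k) = -5 - 3 = -8)
c(u) = 25 (c(u) = 1 + 24 = 25)
(c(1) + d(-1, 18)/Q(z(-4, 2)))*(-210) = (25 + 18/(-8))*(-210) = (25 + 18*(-⅛))*(-210) = (25 - 9/4)*(-210) = (91/4)*(-210) = -9555/2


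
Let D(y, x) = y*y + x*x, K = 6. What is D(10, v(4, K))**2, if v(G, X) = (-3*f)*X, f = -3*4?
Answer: 2186123536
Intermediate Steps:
f = -12
v(G, X) = 36*X (v(G, X) = (-3*(-12))*X = 36*X)
D(y, x) = x**2 + y**2 (D(y, x) = y**2 + x**2 = x**2 + y**2)
D(10, v(4, K))**2 = ((36*6)**2 + 10**2)**2 = (216**2 + 100)**2 = (46656 + 100)**2 = 46756**2 = 2186123536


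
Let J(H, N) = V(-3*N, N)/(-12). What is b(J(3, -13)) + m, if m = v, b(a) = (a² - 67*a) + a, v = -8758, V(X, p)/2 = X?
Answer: -33147/4 ≈ -8286.8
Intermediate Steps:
V(X, p) = 2*X
J(H, N) = N/2 (J(H, N) = (2*(-3*N))/(-12) = -6*N*(-1/12) = N/2)
b(a) = a² - 66*a
m = -8758
b(J(3, -13)) + m = ((½)*(-13))*(-66 + (½)*(-13)) - 8758 = -13*(-66 - 13/2)/2 - 8758 = -13/2*(-145/2) - 8758 = 1885/4 - 8758 = -33147/4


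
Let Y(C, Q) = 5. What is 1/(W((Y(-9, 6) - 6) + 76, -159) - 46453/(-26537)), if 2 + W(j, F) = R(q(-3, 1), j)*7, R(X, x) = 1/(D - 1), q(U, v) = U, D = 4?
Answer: 79611/165896 ≈ 0.47989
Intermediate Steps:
R(X, x) = ⅓ (R(X, x) = 1/(4 - 1) = 1/3 = ⅓)
W(j, F) = ⅓ (W(j, F) = -2 + (⅓)*7 = -2 + 7/3 = ⅓)
1/(W((Y(-9, 6) - 6) + 76, -159) - 46453/(-26537)) = 1/(⅓ - 46453/(-26537)) = 1/(⅓ - 46453*(-1/26537)) = 1/(⅓ + 46453/26537) = 1/(165896/79611) = 79611/165896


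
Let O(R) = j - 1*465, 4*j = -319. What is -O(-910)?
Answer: 2179/4 ≈ 544.75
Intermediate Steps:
j = -319/4 (j = (¼)*(-319) = -319/4 ≈ -79.750)
O(R) = -2179/4 (O(R) = -319/4 - 1*465 = -319/4 - 465 = -2179/4)
-O(-910) = -1*(-2179/4) = 2179/4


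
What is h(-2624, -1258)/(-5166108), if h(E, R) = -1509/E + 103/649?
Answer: -1249613/8797757937408 ≈ -1.4204e-7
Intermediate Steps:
h(E, R) = 103/649 - 1509/E (h(E, R) = -1509/E + 103*(1/649) = -1509/E + 103/649 = 103/649 - 1509/E)
h(-2624, -1258)/(-5166108) = (103/649 - 1509/(-2624))/(-5166108) = (103/649 - 1509*(-1/2624))*(-1/5166108) = (103/649 + 1509/2624)*(-1/5166108) = (1249613/1702976)*(-1/5166108) = -1249613/8797757937408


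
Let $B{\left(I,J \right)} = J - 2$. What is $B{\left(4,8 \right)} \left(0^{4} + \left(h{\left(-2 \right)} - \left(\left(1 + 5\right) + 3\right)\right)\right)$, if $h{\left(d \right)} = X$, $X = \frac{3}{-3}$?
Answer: $-60$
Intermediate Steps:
$B{\left(I,J \right)} = -2 + J$ ($B{\left(I,J \right)} = J - 2 = -2 + J$)
$X = -1$ ($X = 3 \left(- \frac{1}{3}\right) = -1$)
$h{\left(d \right)} = -1$
$B{\left(4,8 \right)} \left(0^{4} + \left(h{\left(-2 \right)} - \left(\left(1 + 5\right) + 3\right)\right)\right) = \left(-2 + 8\right) \left(0^{4} - 10\right) = 6 \left(0 - 10\right) = 6 \left(-10\right) = -60$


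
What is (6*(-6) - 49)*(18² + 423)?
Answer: -63495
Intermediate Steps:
(6*(-6) - 49)*(18² + 423) = (-36 - 49)*(324 + 423) = -85*747 = -63495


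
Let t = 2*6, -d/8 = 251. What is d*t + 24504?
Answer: 408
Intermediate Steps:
d = -2008 (d = -8*251 = -2008)
t = 12
d*t + 24504 = -2008*12 + 24504 = -24096 + 24504 = 408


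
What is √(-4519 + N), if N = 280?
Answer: 3*I*√471 ≈ 65.108*I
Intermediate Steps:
√(-4519 + N) = √(-4519 + 280) = √(-4239) = 3*I*√471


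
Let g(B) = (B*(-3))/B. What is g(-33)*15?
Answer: -45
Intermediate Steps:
g(B) = -3 (g(B) = (-3*B)/B = -3)
g(-33)*15 = -3*15 = -45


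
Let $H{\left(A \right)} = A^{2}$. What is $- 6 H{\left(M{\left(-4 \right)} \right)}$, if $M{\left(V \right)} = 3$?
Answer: $-54$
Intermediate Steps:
$- 6 H{\left(M{\left(-4 \right)} \right)} = - 6 \cdot 3^{2} = \left(-6\right) 9 = -54$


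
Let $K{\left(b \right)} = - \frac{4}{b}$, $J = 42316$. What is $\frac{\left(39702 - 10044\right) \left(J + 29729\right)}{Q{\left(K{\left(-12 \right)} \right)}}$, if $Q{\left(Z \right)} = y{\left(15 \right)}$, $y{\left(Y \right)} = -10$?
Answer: $-213671061$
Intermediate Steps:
$Q{\left(Z \right)} = -10$
$\frac{\left(39702 - 10044\right) \left(J + 29729\right)}{Q{\left(K{\left(-12 \right)} \right)}} = \frac{\left(39702 - 10044\right) \left(42316 + 29729\right)}{-10} = 29658 \cdot 72045 \left(- \frac{1}{10}\right) = 2136710610 \left(- \frac{1}{10}\right) = -213671061$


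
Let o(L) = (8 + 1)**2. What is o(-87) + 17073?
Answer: 17154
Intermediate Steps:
o(L) = 81 (o(L) = 9**2 = 81)
o(-87) + 17073 = 81 + 17073 = 17154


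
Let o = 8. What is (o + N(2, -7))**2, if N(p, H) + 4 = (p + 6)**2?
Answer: 4624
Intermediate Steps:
N(p, H) = -4 + (6 + p)**2 (N(p, H) = -4 + (p + 6)**2 = -4 + (6 + p)**2)
(o + N(2, -7))**2 = (8 + (-4 + (6 + 2)**2))**2 = (8 + (-4 + 8**2))**2 = (8 + (-4 + 64))**2 = (8 + 60)**2 = 68**2 = 4624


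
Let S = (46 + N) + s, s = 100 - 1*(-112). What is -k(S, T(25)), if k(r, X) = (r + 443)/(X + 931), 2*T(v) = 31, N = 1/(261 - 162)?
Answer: -138800/187407 ≈ -0.74063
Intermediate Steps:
N = 1/99 ≈ 0.010101
s = 212 (s = 100 + 112 = 212)
T(v) = 31/2 (T(v) = (½)*31 = 31/2)
S = 25543/99 (S = (46 + 1/99) + 212 = 4555/99 + 212 = 25543/99 ≈ 258.01)
k(r, X) = (443 + r)/(931 + X)
-k(S, T(25)) = -(443 + 25543/99)/(931 + 31/2) = -69400/(1893/2*99) = -2*69400/(1893*99) = -1*138800/187407 = -138800/187407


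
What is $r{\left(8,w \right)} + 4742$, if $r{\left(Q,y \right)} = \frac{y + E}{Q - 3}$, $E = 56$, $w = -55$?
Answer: $\frac{23711}{5} \approx 4742.2$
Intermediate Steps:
$r{\left(Q,y \right)} = \frac{56 + y}{-3 + Q}$ ($r{\left(Q,y \right)} = \frac{y + 56}{Q - 3} = \frac{56 + y}{-3 + Q}$)
$r{\left(8,w \right)} + 4742 = \frac{56 - 55}{-3 + 8} + 4742 = \frac{1}{5} \cdot 1 + 4742 = \frac{1}{5} + 4742 = \frac{23711}{5}$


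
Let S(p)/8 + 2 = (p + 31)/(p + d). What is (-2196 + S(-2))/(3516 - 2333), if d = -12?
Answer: -1200/637 ≈ -1.8838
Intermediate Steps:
S(p) = -16 + 8*(31 + p)/(-12 + p) (S(p) = -16 + 8*((p + 31)/(p - 12)) = -16 + 8*((31 + p)/(-12 + p)) = -16 + 8*(31 + p)/(-12 + p))
(-2196 + S(-2))/(3516 - 2333) = (-2196 + 8*(55 - 1*(-2))/(-12 - 2))/(3516 - 2333) = (-2196 + 8*(55 + 2)/(-14))/1183 = (-2196 + 8*(-1/14)*57)*(1/1183) = (-2196 - 228/7)*(1/1183) = -15600/7*1/1183 = -1200/637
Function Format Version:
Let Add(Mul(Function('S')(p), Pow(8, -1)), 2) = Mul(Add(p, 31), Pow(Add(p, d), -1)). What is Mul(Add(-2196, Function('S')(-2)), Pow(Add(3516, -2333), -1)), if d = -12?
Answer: Rational(-1200, 637) ≈ -1.8838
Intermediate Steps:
Function('S')(p) = Add(-16, Mul(8, Pow(Add(-12, p), -1), Add(31, p))) (Function('S')(p) = Add(-16, Mul(8, Mul(Add(p, 31), Pow(Add(p, -12), -1)))) = Add(-16, Mul(8, Mul(Add(31, p), Pow(Add(-12, p), -1)))) = Add(-16, Mul(8, Mul(Pow(Add(-12, p), -1), Add(31, p)))) = Add(-16, Mul(8, Pow(Add(-12, p), -1), Add(31, p))))
Mul(Add(-2196, Function('S')(-2)), Pow(Add(3516, -2333), -1)) = Mul(Add(-2196, Mul(8, Pow(Add(-12, -2), -1), Add(55, Mul(-1, -2)))), Pow(Add(3516, -2333), -1)) = Mul(Add(-2196, Mul(8, Pow(-14, -1), Add(55, 2))), Pow(1183, -1)) = Mul(Add(-2196, Mul(8, Rational(-1, 14), 57)), Rational(1, 1183)) = Mul(Add(-2196, Rational(-228, 7)), Rational(1, 1183)) = Mul(Rational(-15600, 7), Rational(1, 1183)) = Rational(-1200, 637)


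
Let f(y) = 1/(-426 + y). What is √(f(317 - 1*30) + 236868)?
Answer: √4576526489/139 ≈ 486.69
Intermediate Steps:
√(f(317 - 1*30) + 236868) = √(1/(-426 + (317 - 1*30)) + 236868) = √(1/(-426 + (317 - 30)) + 236868) = √(1/(-426 + 287) + 236868) = √(1/(-139) + 236868) = √(-1/139 + 236868) = √(32924651/139) = √4576526489/139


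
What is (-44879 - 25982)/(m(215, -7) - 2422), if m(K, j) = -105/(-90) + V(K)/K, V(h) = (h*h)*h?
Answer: -425166/262825 ≈ -1.6177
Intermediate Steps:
V(h) = h³ (V(h) = h²*h = h³)
m(K, j) = 7/6 + K² (m(K, j) = -105/(-90) + K³/K = -105*(-1/90) + K² = 7/6 + K²)
(-44879 - 25982)/(m(215, -7) - 2422) = (-44879 - 25982)/((7/6 + 215²) - 2422) = -70861/((7/6 + 46225) - 2422) = -70861/(277357/6 - 2422) = -70861/262825/6 = -70861*6/262825 = -425166/262825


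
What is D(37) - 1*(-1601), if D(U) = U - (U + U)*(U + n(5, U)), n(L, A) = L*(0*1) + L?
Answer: -1470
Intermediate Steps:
n(L, A) = L (n(L, A) = L*0 + L = 0 + L = L)
D(U) = U - 2*U*(5 + U) (D(U) = U - (U + U)*(U + 5) = U - 2*U*(5 + U))
D(37) - 1*(-1601) = -1*37*(9 + 2*37) - 1*(-1601) = -1*37*(9 + 74) + 1601 = -1*37*83 + 1601 = -3071 + 1601 = -1470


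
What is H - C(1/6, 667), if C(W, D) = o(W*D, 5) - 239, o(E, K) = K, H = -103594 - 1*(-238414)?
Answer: 135054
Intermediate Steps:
H = 134820 (H = -103594 + 238414 = 134820)
C(W, D) = -234 (C(W, D) = 5 - 239 = -234)
H - C(1/6, 667) = 134820 - 1*(-234) = 134820 + 234 = 135054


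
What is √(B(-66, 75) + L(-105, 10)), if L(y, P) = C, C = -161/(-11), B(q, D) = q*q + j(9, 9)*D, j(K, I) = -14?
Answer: √401797/11 ≈ 57.625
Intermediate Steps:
B(q, D) = q² - 14*D (B(q, D) = q*q - 14*D = q² - 14*D)
C = 161/11 (C = -161*(-1/11) = 161/11 ≈ 14.636)
L(y, P) = 161/11
√(B(-66, 75) + L(-105, 10)) = √(((-66)² - 14*75) + 161/11) = √((4356 - 1050) + 161/11) = √(3306 + 161/11) = √(36527/11) = √401797/11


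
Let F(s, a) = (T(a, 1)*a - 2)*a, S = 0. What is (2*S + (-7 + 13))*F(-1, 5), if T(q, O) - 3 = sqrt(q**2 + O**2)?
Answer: 390 + 150*sqrt(26) ≈ 1154.9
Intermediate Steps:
T(q, O) = 3 + sqrt(O**2 + q**2) (T(q, O) = 3 + sqrt(q**2 + O**2) = 3 + sqrt(O**2 + q**2))
F(s, a) = a*(-2 + a*(3 + sqrt(1 + a**2))) (F(s, a) = ((3 + sqrt(1**2 + a**2))*a - 2)*a = ((3 + sqrt(1 + a**2))*a - 2)*a = (a*(3 + sqrt(1 + a**2)) - 2)*a = (-2 + a*(3 + sqrt(1 + a**2)))*a = a*(-2 + a*(3 + sqrt(1 + a**2))))
(2*S + (-7 + 13))*F(-1, 5) = (2*0 + (-7 + 13))*(5*(-2 + 5*(3 + sqrt(1 + 5**2)))) = (0 + 6)*(5*(-2 + 5*(3 + sqrt(1 + 25)))) = 6*(5*(-2 + 5*(3 + sqrt(26)))) = 6*(5*(-2 + (15 + 5*sqrt(26)))) = 6*(5*(13 + 5*sqrt(26))) = 6*(65 + 25*sqrt(26)) = 390 + 150*sqrt(26)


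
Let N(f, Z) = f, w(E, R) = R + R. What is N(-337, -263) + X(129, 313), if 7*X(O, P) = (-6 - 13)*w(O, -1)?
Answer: -2321/7 ≈ -331.57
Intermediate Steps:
w(E, R) = 2*R
X(O, P) = 38/7 (X(O, P) = ((-6 - 13)*(2*(-1)))/7 = (-19*(-2))/7 = (⅐)*38 = 38/7)
N(-337, -263) + X(129, 313) = -337 + 38/7 = -2321/7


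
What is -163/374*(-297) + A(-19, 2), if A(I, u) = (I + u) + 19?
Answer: 4469/34 ≈ 131.44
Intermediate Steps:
A(I, u) = 19 + I + u
-163/374*(-297) + A(-19, 2) = -163/374*(-297) + (19 - 19 + 2) = -163*1/374*(-297) + 2 = -163/374*(-297) + 2 = 4401/34 + 2 = 4469/34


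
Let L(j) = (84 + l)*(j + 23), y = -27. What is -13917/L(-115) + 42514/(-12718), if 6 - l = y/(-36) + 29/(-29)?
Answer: -87998668/52798777 ≈ -1.6667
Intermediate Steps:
l = 25/4 (l = 6 - (-27/(-36) + 29/(-29)) = 6 - (-27*(-1/36) + 29*(-1/29)) = 6 - (¾ - 1) = 6 - 1*(-¼) = 6 + ¼ = 25/4 ≈ 6.2500)
L(j) = 8303/4 + 361*j/4 (L(j) = (84 + 25/4)*(j + 23) = 361*(23 + j)/4 = 8303/4 + 361*j/4)
-13917/L(-115) + 42514/(-12718) = -13917/(8303/4 + (361/4)*(-115)) + 42514/(-12718) = -13917/(8303/4 - 41515/4) + 42514*(-1/12718) = -13917/(-8303) - 21257/6359 = -13917*(-1/8303) - 21257/6359 = 13917/8303 - 21257/6359 = -87998668/52798777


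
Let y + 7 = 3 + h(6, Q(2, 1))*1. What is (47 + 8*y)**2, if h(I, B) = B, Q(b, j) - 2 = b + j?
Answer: 3025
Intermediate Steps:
Q(b, j) = 2 + b + j (Q(b, j) = 2 + (b + j) = 2 + b + j)
y = 1 (y = -7 + (3 + (2 + 2 + 1)*1) = -7 + (3 + 5*1) = -7 + (3 + 5) = -7 + 8 = 1)
(47 + 8*y)**2 = (47 + 8*1)**2 = (47 + 8)**2 = 55**2 = 3025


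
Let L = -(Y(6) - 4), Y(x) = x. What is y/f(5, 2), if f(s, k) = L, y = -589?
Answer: 589/2 ≈ 294.50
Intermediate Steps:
L = -2 (L = -(6 - 4) = -1*2 = -2)
f(s, k) = -2
y/f(5, 2) = -589/(-2) = -589*(-1/2) = 589/2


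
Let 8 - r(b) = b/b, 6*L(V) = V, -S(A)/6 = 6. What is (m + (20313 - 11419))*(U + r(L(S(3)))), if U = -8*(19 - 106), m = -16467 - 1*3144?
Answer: -7534051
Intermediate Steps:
m = -19611 (m = -16467 - 3144 = -19611)
S(A) = -36 (S(A) = -6*6 = -36)
L(V) = V/6
r(b) = 7 (r(b) = 8 - b/b = 8 - 1*1 = 8 - 1 = 7)
U = 696 (U = -8*(-87) = 696)
(m + (20313 - 11419))*(U + r(L(S(3)))) = (-19611 + (20313 - 11419))*(696 + 7) = (-19611 + 8894)*703 = -10717*703 = -7534051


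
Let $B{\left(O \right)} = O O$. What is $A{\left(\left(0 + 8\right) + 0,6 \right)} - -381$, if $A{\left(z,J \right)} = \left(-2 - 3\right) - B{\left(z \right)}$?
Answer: $312$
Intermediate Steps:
$B{\left(O \right)} = O^{2}$
$A{\left(z,J \right)} = -5 - z^{2}$ ($A{\left(z,J \right)} = \left(-2 - 3\right) - z^{2} = -5 - z^{2}$)
$A{\left(\left(0 + 8\right) + 0,6 \right)} - -381 = \left(-5 - \left(\left(0 + 8\right) + 0\right)^{2}\right) - -381 = \left(-5 - \left(8 + 0\right)^{2}\right) + 381 = \left(-5 - 8^{2}\right) + 381 = \left(-5 - 64\right) + 381 = -69 + 381 = 312$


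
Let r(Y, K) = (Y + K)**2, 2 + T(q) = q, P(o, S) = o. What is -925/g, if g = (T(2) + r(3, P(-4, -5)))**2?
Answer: -925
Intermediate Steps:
T(q) = -2 + q
r(Y, K) = (K + Y)**2
g = 1 (g = ((-2 + 2) + (-4 + 3)**2)**2 = (0 + (-1)**2)**2 = (0 + 1)**2 = 1**2 = 1)
-925/g = -925/1 = -925*1 = -925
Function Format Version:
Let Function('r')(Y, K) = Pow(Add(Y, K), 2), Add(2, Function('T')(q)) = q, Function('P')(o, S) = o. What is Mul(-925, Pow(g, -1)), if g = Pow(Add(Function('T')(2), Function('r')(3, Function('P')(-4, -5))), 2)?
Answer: -925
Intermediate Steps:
Function('T')(q) = Add(-2, q)
Function('r')(Y, K) = Pow(Add(K, Y), 2)
g = 1 (g = Pow(Add(Add(-2, 2), Pow(Add(-4, 3), 2)), 2) = Pow(Add(0, Pow(-1, 2)), 2) = Pow(Add(0, 1), 2) = Pow(1, 2) = 1)
Mul(-925, Pow(g, -1)) = Mul(-925, Pow(1, -1)) = Mul(-925, 1) = -925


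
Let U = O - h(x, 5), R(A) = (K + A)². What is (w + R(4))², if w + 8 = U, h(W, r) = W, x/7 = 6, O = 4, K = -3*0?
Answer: 900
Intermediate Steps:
K = 0
x = 42 (x = 7*6 = 42)
R(A) = A² (R(A) = (0 + A)² = A²)
U = -38 (U = 4 - 1*42 = 4 - 42 = -38)
w = -46 (w = -8 - 38 = -46)
(w + R(4))² = (-46 + 4²)² = (-46 + 16)² = (-30)² = 900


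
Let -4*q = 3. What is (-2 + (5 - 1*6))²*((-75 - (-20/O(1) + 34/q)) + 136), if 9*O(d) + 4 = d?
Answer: 417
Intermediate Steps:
q = -¾ (q = -¼*3 = -¾ ≈ -0.75000)
O(d) = -4/9 + d/9
(-2 + (5 - 1*6))²*((-75 - (-20/O(1) + 34/q)) + 136) = (-2 + (5 - 1*6))²*((-75 - (-20/(-4/9 + (⅑)*1) + 34/(-¾))) + 136) = (-2 + (5 - 6))²*((-75 - (-20/(-4/9 + ⅑) + 34*(-4/3))) + 136) = (-2 - 1)²*((-75 - (-20/(-⅓) - 136/3)) + 136) = (-3)²*((-75 - (-20*(-3) - 136/3)) + 136) = 9*((-75 - (60 - 136/3)) + 136) = 9*((-75 - 1*44/3) + 136) = 9*((-75 - 44/3) + 136) = 9*(-269/3 + 136) = 9*(139/3) = 417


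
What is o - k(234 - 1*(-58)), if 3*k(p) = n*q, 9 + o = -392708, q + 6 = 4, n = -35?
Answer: -1178221/3 ≈ -3.9274e+5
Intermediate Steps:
q = -2 (q = -6 + 4 = -2)
o = -392717 (o = -9 - 392708 = -392717)
k(p) = 70/3 (k(p) = (-35*(-2))/3 = (⅓)*70 = 70/3)
o - k(234 - 1*(-58)) = -392717 - 1*70/3 = -392717 - 70/3 = -1178221/3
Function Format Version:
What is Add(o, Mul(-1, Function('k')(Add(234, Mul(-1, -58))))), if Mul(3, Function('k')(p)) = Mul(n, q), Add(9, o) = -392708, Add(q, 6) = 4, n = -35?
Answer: Rational(-1178221, 3) ≈ -3.9274e+5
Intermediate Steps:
q = -2 (q = Add(-6, 4) = -2)
o = -392717 (o = Add(-9, -392708) = -392717)
Function('k')(p) = Rational(70, 3) (Function('k')(p) = Mul(Rational(1, 3), Mul(-35, -2)) = Mul(Rational(1, 3), 70) = Rational(70, 3))
Add(o, Mul(-1, Function('k')(Add(234, Mul(-1, -58))))) = Add(-392717, Mul(-1, Rational(70, 3))) = Add(-392717, Rational(-70, 3)) = Rational(-1178221, 3)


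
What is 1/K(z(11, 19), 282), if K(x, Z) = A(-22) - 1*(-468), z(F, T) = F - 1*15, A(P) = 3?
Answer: 1/471 ≈ 0.0021231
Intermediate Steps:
z(F, T) = -15 + F (z(F, T) = F - 15 = -15 + F)
K(x, Z) = 471 (K(x, Z) = 3 - 1*(-468) = 3 + 468 = 471)
1/K(z(11, 19), 282) = 1/471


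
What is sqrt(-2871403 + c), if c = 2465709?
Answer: I*sqrt(405694) ≈ 636.94*I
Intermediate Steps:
sqrt(-2871403 + c) = sqrt(-2871403 + 2465709) = sqrt(-405694) = I*sqrt(405694)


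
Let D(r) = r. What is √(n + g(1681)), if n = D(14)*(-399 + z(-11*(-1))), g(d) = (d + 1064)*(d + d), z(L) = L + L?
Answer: 2*√2305853 ≈ 3037.0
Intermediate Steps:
z(L) = 2*L
g(d) = 2*d*(1064 + d) (g(d) = (1064 + d)*(2*d) = 2*d*(1064 + d))
n = -5278 (n = 14*(-399 + 2*(-11*(-1))) = 14*(-399 + 2*11) = 14*(-399 + 22) = 14*(-377) = -5278)
√(n + g(1681)) = √(-5278 + 2*1681*(1064 + 1681)) = √(-5278 + 2*1681*2745) = √(-5278 + 9228690) = √9223412 = 2*√2305853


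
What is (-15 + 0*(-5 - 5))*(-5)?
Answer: 75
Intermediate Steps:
(-15 + 0*(-5 - 5))*(-5) = (-15 + 0*(-10))*(-5) = (-15 + 0)*(-5) = -15*(-5) = 75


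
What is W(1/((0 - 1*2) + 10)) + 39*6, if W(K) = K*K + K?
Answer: 14985/64 ≈ 234.14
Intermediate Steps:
W(K) = K + K² (W(K) = K² + K = K + K²)
W(1/((0 - 1*2) + 10)) + 39*6 = (1 + 1/((0 - 1*2) + 10))/((0 - 1*2) + 10) + 39*6 = (1 + 1/((0 - 2) + 10))/((0 - 2) + 10) + 234 = (1 + 1/(-2 + 10))/(-2 + 10) + 234 = (1 + 1/8)/8 + 234 = (1 + ⅛)/8 + 234 = (⅛)*(9/8) + 234 = 9/64 + 234 = 14985/64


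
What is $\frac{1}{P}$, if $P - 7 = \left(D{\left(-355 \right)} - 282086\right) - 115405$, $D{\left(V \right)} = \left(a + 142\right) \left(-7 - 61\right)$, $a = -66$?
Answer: $- \frac{1}{402652} \approx -2.4835 \cdot 10^{-6}$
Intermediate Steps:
$D{\left(V \right)} = -5168$ ($D{\left(V \right)} = \left(-66 + 142\right) \left(-7 - 61\right) = 76 \left(-68\right) = -5168$)
$P = -402652$ ($P = 7 - 402659 = -402652$)
$\frac{1}{P} = \frac{1}{-402652} = - \frac{1}{402652}$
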